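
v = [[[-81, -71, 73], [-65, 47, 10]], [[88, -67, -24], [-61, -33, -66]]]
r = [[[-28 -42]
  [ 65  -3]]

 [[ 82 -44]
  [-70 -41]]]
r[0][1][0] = 65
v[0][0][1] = -71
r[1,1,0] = -70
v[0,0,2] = 73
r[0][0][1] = -42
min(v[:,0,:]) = -81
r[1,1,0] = -70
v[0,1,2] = 10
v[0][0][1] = -71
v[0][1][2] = 10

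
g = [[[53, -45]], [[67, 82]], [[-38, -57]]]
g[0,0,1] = -45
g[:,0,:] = [[53, -45], [67, 82], [-38, -57]]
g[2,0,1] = -57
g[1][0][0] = 67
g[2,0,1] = -57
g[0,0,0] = 53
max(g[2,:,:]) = -38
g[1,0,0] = 67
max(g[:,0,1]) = 82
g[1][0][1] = 82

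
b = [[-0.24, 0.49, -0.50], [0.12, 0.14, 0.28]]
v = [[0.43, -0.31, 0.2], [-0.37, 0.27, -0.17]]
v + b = [[0.19, 0.18, -0.30], [-0.25, 0.41, 0.11]]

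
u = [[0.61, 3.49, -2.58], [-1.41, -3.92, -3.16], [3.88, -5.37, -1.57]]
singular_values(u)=[7.99, 3.98, 3.65]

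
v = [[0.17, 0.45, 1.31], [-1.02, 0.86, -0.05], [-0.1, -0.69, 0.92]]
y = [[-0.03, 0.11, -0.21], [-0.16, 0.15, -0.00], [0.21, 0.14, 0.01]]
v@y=[[0.2, 0.27, -0.02],[-0.12, 0.01, 0.21],[0.31, 0.01, 0.03]]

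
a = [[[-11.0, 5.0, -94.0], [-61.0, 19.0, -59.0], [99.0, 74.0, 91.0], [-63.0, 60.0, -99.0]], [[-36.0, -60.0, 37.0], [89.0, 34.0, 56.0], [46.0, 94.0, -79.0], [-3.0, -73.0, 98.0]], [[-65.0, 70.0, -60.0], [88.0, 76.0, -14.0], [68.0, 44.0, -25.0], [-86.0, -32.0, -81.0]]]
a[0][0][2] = -94.0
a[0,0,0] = -11.0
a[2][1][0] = 88.0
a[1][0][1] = -60.0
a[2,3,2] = -81.0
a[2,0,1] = 70.0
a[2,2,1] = 44.0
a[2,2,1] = 44.0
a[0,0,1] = 5.0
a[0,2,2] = 91.0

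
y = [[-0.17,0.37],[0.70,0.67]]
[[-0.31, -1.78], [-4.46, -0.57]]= y@[[-3.87, 2.63], [-2.61, -3.60]]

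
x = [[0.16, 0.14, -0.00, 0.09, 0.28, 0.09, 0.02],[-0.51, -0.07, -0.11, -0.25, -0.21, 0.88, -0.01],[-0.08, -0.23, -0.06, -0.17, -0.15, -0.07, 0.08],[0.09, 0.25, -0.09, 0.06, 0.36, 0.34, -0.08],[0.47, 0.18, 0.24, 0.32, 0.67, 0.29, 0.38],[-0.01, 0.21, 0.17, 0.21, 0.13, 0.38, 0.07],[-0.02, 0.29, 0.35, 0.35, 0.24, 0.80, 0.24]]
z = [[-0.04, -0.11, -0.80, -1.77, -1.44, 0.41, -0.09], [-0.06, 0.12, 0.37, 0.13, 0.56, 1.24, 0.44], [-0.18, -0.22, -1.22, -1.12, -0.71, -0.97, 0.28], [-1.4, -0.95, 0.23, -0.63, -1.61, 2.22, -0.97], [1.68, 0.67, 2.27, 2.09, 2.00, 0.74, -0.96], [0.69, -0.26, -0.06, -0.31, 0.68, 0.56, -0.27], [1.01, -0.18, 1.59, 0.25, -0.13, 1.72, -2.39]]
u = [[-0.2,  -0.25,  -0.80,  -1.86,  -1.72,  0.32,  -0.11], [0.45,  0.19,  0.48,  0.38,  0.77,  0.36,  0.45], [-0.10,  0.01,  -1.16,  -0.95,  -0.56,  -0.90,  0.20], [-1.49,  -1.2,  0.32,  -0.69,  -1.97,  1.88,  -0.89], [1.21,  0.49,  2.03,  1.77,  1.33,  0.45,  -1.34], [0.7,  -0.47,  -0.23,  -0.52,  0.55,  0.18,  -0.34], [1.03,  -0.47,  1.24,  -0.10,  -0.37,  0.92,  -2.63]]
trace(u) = -2.98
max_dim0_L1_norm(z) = 7.86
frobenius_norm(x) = 2.05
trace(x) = 1.38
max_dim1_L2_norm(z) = 4.27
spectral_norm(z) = 5.64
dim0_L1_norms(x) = [1.34, 1.37, 1.02, 1.45, 2.04, 2.85, 0.88]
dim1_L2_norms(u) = [2.7, 1.24, 1.85, 3.53, 3.57, 1.22, 3.28]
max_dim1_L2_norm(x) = 1.08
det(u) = -0.00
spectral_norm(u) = 5.01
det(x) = 0.00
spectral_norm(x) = 1.57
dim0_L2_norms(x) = [0.72, 0.55, 0.48, 0.61, 0.89, 1.33, 0.47]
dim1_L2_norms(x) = [0.37, 1.08, 0.35, 0.58, 1.04, 0.53, 1.04]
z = u + x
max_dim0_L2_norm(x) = 1.33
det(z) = -0.02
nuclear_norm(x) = 3.58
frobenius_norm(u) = 7.04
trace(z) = -1.60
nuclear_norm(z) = 14.10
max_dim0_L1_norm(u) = 7.27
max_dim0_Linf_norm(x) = 0.88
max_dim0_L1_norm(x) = 2.85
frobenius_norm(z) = 7.51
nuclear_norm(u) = 13.31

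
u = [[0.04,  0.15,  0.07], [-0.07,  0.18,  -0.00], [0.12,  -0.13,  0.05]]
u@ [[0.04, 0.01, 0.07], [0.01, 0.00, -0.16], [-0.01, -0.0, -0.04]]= [[0.0, 0.0, -0.02], [-0.00, -0.00, -0.03], [0.0, 0.00, 0.03]]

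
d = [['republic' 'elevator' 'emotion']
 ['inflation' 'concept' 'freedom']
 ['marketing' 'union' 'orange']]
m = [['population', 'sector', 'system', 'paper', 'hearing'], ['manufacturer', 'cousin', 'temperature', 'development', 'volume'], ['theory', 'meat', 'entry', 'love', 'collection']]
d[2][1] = 'union'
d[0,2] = 'emotion'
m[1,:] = ['manufacturer', 'cousin', 'temperature', 'development', 'volume']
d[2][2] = 'orange'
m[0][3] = 'paper'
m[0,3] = 'paper'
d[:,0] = ['republic', 'inflation', 'marketing']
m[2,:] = ['theory', 'meat', 'entry', 'love', 'collection']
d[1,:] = ['inflation', 'concept', 'freedom']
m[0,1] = 'sector'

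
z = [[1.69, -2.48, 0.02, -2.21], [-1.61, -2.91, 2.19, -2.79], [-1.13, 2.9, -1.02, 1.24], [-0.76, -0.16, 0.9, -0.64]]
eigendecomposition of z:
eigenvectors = [[-0.33+0.00j, -0.80+0.00j, -0.42-0.07j, (-0.42+0.07j)], [-0.80+0.00j, (0.26+0j), (-0.31-0.32j), (-0.31+0.32j)], [(0.48+0j), 0.47+0.00j, (-0.67+0j), (-0.67-0j)], [(-0.17+0j), 0.26+0.00j, (-0.06+0.4j), (-0.06-0.4j)]]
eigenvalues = [(-5.48+0j), (3.2+0j), (-0.3+0.54j), (-0.3-0.54j)]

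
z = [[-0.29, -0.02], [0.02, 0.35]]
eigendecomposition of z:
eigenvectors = [[-1.0, 0.03],[0.03, -1.0]]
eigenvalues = [-0.29, 0.35]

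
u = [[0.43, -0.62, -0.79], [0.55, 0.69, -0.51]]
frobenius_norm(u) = 1.49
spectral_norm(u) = 1.16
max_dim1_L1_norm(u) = 1.84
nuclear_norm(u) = 2.10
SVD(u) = [[-0.82, -0.57], [-0.57, 0.82]] @ diag([1.1581642522236597, 0.943798476832428]) @ [[-0.58, 0.1, 0.81], [0.22, 0.98, 0.04]]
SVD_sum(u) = [[0.55, -0.09, -0.77],  [0.38, -0.06, -0.54]] + [[-0.12, -0.53, -0.02], [0.17, 0.75, 0.03]]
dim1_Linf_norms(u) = [0.79, 0.69]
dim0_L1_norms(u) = [0.98, 1.31, 1.3]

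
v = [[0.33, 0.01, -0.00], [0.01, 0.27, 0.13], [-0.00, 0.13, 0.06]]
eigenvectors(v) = [[0.67, -0.75, 0.01], [0.68, 0.6, -0.43], [0.31, 0.30, 0.90]]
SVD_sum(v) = [[0.15, 0.15, 0.07], [0.15, 0.16, 0.07], [0.07, 0.07, 0.03]] + [[0.18, -0.14, -0.07], [-0.14, 0.11, 0.06], [-0.07, 0.06, 0.03]] + [[-0.0,0.00,-0.0],  [0.0,-0.00,0.0],  [-0.0,0.0,-0.0]]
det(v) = -0.00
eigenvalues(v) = [0.34, 0.32, -0.0]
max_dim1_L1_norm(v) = 0.41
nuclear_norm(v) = 0.66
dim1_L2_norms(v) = [0.33, 0.3, 0.14]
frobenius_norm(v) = 0.47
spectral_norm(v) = 0.34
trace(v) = 0.66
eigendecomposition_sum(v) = [[0.15, 0.15, 0.07], [0.15, 0.16, 0.07], [0.07, 0.07, 0.03]] + [[0.18,-0.14,-0.07], [-0.14,0.11,0.06], [-0.07,0.06,0.03]] + [[-0.0, 0.00, -0.00], [0.0, -0.00, 0.00], [-0.0, 0.00, -0.00]]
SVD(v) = [[-0.67,0.75,0.01],[-0.68,-0.60,-0.43],[-0.31,-0.30,0.9]] @ diag([0.340162377668213, 0.32200135879160574, 0.0021637364598188465]) @ [[-0.67, -0.68, -0.31], [0.75, -0.60, -0.3], [-0.01, 0.43, -0.90]]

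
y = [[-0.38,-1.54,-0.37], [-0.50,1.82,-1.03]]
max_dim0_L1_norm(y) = 3.36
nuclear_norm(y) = 3.56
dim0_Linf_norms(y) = [0.5, 1.82, 1.03]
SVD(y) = [[-0.55, 0.84], [0.84, 0.55]] @ diag([2.4652765476967575, 1.0948111907431155]) @ [[-0.09, 0.96, -0.27], [-0.54, -0.27, -0.8]]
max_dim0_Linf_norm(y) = 1.82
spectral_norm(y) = 2.47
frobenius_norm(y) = 2.70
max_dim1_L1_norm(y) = 3.35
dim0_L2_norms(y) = [0.63, 2.38, 1.09]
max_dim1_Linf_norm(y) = 1.82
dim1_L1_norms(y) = [2.29, 3.35]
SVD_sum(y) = [[0.12, -1.29, 0.36], [-0.18, 1.98, -0.55]] + [[-0.5, -0.25, -0.73], [-0.32, -0.16, -0.48]]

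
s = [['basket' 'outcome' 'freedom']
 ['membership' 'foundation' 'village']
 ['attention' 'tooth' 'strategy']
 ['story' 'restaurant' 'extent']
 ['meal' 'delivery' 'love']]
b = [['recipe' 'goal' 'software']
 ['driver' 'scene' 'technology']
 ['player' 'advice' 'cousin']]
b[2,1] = 'advice'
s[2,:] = ['attention', 'tooth', 'strategy']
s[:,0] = ['basket', 'membership', 'attention', 'story', 'meal']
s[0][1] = 'outcome'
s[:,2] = ['freedom', 'village', 'strategy', 'extent', 'love']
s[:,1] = ['outcome', 'foundation', 'tooth', 'restaurant', 'delivery']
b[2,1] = 'advice'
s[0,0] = 'basket'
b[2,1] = 'advice'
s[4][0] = 'meal'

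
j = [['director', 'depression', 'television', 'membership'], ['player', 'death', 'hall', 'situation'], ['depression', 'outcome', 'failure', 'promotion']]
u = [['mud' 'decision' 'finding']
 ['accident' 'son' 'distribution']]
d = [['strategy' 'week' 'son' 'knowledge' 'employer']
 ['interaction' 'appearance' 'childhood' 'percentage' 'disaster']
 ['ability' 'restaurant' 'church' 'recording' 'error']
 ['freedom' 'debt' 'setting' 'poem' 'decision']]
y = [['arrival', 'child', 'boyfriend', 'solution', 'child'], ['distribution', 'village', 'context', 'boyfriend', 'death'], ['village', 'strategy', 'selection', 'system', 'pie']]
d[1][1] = 'appearance'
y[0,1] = 'child'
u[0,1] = 'decision'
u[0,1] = 'decision'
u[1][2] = 'distribution'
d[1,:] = ['interaction', 'appearance', 'childhood', 'percentage', 'disaster']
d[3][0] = 'freedom'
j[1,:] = ['player', 'death', 'hall', 'situation']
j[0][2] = 'television'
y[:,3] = ['solution', 'boyfriend', 'system']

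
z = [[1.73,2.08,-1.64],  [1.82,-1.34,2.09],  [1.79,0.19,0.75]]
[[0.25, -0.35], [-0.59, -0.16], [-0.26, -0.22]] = z@[[-0.1,-0.16], [0.10,0.03], [-0.13,0.08]]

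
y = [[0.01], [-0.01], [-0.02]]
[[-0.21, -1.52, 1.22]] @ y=[[-0.01]]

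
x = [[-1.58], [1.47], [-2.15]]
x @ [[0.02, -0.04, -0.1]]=[[-0.03, 0.06, 0.16], [0.03, -0.06, -0.15], [-0.04, 0.09, 0.22]]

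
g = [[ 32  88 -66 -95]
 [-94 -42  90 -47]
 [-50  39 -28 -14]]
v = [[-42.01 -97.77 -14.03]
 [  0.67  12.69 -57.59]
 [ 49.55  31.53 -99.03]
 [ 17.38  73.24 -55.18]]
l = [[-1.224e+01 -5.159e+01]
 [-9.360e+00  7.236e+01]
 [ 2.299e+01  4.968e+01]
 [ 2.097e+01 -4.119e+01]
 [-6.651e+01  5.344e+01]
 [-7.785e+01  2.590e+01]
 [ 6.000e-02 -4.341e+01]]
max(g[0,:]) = 88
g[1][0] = -94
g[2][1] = 39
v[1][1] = 12.69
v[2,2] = -99.03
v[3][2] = -55.18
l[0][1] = -51.59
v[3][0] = 17.38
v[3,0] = 17.38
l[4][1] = 53.44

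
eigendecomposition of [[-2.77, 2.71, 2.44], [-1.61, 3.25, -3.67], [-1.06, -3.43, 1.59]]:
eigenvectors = [[0.81+0.00j, 0.81-0.00j, (-0.07+0j)],[(0.15+0.36j), (0.15-0.36j), -0.78+0.00j],[(0.1+0.42j), 0.10-0.42j, 0.62+0.00j]]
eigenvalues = [(-1.98+2.46j), (-1.98-2.46j), (6.02+0j)]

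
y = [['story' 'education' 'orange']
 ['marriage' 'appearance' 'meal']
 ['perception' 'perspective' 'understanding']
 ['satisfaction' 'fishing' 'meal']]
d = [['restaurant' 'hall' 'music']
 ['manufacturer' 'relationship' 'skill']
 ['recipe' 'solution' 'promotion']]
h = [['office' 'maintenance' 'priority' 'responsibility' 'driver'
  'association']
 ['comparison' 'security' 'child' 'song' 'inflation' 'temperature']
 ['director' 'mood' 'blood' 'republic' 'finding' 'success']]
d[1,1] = 'relationship'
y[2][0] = 'perception'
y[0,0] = 'story'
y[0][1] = 'education'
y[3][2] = 'meal'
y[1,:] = ['marriage', 'appearance', 'meal']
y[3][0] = 'satisfaction'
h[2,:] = ['director', 'mood', 'blood', 'republic', 'finding', 'success']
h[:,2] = ['priority', 'child', 'blood']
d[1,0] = 'manufacturer'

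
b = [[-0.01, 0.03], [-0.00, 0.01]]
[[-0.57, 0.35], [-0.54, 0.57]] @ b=[[0.01, -0.01], [0.01, -0.01]]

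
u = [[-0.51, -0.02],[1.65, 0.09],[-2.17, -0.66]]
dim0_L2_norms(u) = [2.77, 0.67]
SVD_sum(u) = [[-0.49, -0.1], [1.60, 0.34], [-2.21, -0.46]] + [[-0.02, 0.08], [0.05, -0.25], [0.04, -0.2]]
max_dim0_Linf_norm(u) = 2.17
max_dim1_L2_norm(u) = 2.27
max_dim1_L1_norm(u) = 2.83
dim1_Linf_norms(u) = [0.51, 1.65, 2.17]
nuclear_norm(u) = 3.16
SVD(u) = [[-0.18,0.26], [0.58,-0.76], [-0.80,-0.60]] @ diag([2.8329040333025093, 0.33204628908990275]) @ [[0.98, 0.21], [-0.21, 0.98]]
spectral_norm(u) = 2.83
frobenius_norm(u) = 2.85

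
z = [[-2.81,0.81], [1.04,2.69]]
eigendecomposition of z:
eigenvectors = [[-0.98, -0.14],[0.18, -0.99]]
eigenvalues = [-2.96, 2.84]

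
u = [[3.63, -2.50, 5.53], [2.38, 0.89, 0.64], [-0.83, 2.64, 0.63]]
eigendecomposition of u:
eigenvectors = [[0.75+0.00j,(0.75-0j),(0.71+0j)], [(-0-0.48j),(-0+0.48j),(0.62+0j)], [-0.41+0.20j,(-0.41-0.2j),0.32+0.00j]]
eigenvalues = [(0.61+3.12j), (0.61-3.12j), (3.93+0j)]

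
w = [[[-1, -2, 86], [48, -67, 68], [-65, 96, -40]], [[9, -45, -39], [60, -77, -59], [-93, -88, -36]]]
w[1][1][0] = 60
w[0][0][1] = -2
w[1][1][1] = -77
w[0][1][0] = 48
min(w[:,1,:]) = -77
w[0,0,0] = -1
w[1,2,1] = -88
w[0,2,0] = -65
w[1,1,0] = 60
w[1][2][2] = -36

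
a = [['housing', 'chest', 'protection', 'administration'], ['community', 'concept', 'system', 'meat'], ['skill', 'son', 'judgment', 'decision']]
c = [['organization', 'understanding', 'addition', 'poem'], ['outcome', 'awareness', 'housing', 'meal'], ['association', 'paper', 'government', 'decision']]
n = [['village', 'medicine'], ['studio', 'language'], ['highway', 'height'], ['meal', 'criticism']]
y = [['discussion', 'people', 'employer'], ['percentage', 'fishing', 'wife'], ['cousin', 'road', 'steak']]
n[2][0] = 'highway'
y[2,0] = 'cousin'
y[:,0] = ['discussion', 'percentage', 'cousin']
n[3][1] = 'criticism'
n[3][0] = 'meal'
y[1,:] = ['percentage', 'fishing', 'wife']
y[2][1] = 'road'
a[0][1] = 'chest'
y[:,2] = ['employer', 'wife', 'steak']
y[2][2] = 'steak'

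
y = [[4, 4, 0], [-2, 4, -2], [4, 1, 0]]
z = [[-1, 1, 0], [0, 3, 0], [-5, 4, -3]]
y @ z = [[-4, 16, 0], [12, 2, 6], [-4, 7, 0]]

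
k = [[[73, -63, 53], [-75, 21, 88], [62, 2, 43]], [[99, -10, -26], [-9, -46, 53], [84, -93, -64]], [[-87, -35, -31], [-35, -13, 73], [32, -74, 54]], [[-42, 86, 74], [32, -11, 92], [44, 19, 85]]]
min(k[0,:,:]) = -75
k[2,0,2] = -31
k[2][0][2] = -31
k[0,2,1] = 2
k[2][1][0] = -35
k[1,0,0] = 99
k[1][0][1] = -10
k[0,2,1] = 2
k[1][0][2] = -26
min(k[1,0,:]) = -26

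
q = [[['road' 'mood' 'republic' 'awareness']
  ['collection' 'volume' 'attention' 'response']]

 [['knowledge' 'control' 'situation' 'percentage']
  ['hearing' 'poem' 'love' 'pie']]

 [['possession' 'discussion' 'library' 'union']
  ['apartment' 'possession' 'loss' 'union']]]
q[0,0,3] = 'awareness'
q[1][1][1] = 'poem'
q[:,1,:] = [['collection', 'volume', 'attention', 'response'], ['hearing', 'poem', 'love', 'pie'], ['apartment', 'possession', 'loss', 'union']]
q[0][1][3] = 'response'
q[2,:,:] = [['possession', 'discussion', 'library', 'union'], ['apartment', 'possession', 'loss', 'union']]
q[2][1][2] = 'loss'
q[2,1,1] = 'possession'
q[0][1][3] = 'response'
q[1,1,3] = 'pie'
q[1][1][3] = 'pie'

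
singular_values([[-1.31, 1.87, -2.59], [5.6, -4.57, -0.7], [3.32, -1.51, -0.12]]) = [8.34, 2.77, 0.86]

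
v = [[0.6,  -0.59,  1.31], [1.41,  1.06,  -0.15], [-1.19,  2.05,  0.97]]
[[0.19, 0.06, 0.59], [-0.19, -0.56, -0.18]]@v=[[-0.5, 1.16, 0.81],[-0.69, -0.85, -0.34]]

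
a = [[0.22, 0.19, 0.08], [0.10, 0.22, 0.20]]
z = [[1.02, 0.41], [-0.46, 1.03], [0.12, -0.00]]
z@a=[[0.27, 0.28, 0.16], [0.00, 0.14, 0.17], [0.03, 0.02, 0.01]]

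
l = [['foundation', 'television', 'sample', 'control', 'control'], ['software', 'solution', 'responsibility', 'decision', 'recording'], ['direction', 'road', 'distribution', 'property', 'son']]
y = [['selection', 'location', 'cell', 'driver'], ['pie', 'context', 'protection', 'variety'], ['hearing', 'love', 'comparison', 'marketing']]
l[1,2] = 'responsibility'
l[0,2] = 'sample'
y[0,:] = ['selection', 'location', 'cell', 'driver']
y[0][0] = 'selection'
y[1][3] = 'variety'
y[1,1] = 'context'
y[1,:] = ['pie', 'context', 'protection', 'variety']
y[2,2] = 'comparison'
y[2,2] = 'comparison'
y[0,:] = ['selection', 'location', 'cell', 'driver']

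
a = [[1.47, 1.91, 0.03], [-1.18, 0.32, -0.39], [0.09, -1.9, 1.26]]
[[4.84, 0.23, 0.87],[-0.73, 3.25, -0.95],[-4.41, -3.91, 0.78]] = a @ [[1.49, -2.19, 0.62],  [1.41, 1.81, -0.03],  [-1.48, -0.22, 0.53]]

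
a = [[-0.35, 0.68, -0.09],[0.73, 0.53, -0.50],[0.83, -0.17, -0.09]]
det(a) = -0.14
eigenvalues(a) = [-0.89, 0.2, 0.77]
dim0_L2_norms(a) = [1.16, 0.88, 0.52]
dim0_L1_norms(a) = [1.91, 1.38, 0.68]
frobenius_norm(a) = 1.54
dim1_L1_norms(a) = [1.12, 1.76, 1.09]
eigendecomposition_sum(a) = [[-0.51, 0.26, 0.1], [0.49, -0.25, -0.10], [0.64, -0.32, -0.13]] + [[0.06, -0.07, 0.1],[0.07, -0.08, 0.11],[0.13, -0.16, 0.22]] + [[0.10, 0.49, -0.3], [0.18, 0.85, -0.51], [0.06, 0.31, -0.18]]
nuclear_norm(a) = 2.28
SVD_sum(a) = [[-0.17, -0.03, 0.06],[0.86, 0.15, -0.32],[0.71, 0.12, -0.27]] + [[-0.20, 0.68, -0.22],  [-0.12, 0.40, -0.13],  [0.09, -0.32, 0.10]] + [[0.02, 0.03, 0.06],[-0.01, -0.02, -0.05],[0.02, 0.03, 0.07]]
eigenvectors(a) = [[0.54, -0.38, -0.48], [-0.51, -0.42, -0.83], [-0.67, -0.83, -0.3]]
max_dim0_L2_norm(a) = 1.16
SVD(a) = [[-0.15,-0.80,0.58], [0.76,-0.47,-0.45], [0.63,0.38,0.68]] @ diag([1.2241187427120583, 0.9322632692547963, 0.12295731185825692]) @ [[0.92, 0.16, -0.35], [0.27, -0.92, 0.29], [0.27, 0.36, 0.89]]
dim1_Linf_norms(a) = [0.68, 0.73, 0.83]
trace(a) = 0.09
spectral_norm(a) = 1.22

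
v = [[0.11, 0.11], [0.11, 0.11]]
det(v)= 0.000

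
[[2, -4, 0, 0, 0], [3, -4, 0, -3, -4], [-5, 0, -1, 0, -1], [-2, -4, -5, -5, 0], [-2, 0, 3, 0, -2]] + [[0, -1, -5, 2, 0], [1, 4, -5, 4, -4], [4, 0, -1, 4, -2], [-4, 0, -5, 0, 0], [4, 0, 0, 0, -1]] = [[2, -5, -5, 2, 0], [4, 0, -5, 1, -8], [-1, 0, -2, 4, -3], [-6, -4, -10, -5, 0], [2, 0, 3, 0, -3]]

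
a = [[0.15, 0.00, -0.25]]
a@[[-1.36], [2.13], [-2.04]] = [[0.31]]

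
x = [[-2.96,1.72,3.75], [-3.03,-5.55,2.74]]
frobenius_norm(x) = 8.56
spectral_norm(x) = 7.15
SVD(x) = [[0.36, 0.93], [0.93, -0.36]] @ diag([7.154874729874654, 4.699070929428614]) @ [[-0.54, -0.64, 0.54], [-0.36, 0.76, 0.54]]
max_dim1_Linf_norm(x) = 5.55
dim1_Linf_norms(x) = [3.75, 5.55]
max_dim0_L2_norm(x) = 5.81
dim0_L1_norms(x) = [5.99, 7.27, 6.49]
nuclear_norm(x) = 11.85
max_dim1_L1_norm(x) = 11.32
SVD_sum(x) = [[-1.39, -1.63, 1.39],  [-3.63, -4.27, 3.64]] + [[-1.57, 3.35, 2.36], [0.60, -1.28, -0.9]]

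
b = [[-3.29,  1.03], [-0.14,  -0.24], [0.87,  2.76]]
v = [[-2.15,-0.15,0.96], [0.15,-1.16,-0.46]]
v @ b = [[7.93, 0.47],[-0.73, -0.84]]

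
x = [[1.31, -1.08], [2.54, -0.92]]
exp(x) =[[1.45, -1.01], [2.37, -0.63]]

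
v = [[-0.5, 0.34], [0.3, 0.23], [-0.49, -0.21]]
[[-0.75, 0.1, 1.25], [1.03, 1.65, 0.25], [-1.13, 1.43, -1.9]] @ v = [[-0.21, -0.49], [-0.14, 0.68], [1.92, 0.34]]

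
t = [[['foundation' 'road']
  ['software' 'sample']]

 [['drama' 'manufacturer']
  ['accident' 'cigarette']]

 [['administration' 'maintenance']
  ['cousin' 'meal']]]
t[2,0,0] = 'administration'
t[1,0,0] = 'drama'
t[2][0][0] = 'administration'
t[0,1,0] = 'software'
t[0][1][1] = 'sample'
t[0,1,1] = 'sample'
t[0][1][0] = 'software'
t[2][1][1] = 'meal'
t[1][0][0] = 'drama'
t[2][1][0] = 'cousin'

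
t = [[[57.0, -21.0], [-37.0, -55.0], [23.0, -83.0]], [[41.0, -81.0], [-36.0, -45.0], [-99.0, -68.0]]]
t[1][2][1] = -68.0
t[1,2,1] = -68.0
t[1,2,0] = -99.0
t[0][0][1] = -21.0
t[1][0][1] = -81.0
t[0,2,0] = 23.0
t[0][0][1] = -21.0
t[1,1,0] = -36.0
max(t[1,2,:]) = -68.0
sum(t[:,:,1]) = -353.0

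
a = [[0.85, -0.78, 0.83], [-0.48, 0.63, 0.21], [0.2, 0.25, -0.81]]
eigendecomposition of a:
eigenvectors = [[-0.84, 0.62, -0.48], [0.54, 0.73, -0.25], [-0.01, 0.28, 0.84]]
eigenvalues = [1.37, 0.3, -1.0]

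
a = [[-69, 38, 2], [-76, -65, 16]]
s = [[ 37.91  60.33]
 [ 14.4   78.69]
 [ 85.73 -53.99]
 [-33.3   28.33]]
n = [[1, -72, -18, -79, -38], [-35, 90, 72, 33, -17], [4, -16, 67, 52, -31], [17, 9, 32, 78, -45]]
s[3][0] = -33.3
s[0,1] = 60.33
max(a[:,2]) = 16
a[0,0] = -69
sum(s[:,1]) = 113.35999999999997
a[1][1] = -65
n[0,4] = -38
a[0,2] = 2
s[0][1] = 60.33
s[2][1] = -53.99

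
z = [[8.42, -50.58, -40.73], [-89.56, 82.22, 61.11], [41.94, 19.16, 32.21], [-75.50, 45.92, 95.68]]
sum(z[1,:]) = 53.769999999999996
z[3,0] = -75.5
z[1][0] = -89.56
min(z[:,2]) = -40.73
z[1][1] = 82.22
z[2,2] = 32.21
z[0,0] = 8.42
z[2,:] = [41.94, 19.16, 32.21]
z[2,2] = 32.21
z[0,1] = -50.58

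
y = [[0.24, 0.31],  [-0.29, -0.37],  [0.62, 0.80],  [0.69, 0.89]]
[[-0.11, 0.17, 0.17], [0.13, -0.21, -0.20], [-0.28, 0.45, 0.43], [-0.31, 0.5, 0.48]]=y @ [[-0.01,0.56,-0.51],  [-0.34,0.13,0.93]]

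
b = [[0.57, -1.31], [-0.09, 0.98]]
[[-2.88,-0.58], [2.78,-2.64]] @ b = [[-1.59, 3.20], [1.82, -6.23]]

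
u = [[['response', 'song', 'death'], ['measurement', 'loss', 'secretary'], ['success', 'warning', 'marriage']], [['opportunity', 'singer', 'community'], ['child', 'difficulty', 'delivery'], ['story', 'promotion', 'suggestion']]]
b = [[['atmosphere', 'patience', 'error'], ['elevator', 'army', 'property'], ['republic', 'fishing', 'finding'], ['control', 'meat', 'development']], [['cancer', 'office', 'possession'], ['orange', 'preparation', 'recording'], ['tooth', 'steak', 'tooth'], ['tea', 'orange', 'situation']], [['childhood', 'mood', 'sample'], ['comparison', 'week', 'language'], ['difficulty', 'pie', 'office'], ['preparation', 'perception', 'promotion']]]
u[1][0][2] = 'community'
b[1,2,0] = 'tooth'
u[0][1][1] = 'loss'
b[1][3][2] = 'situation'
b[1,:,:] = [['cancer', 'office', 'possession'], ['orange', 'preparation', 'recording'], ['tooth', 'steak', 'tooth'], ['tea', 'orange', 'situation']]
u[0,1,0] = 'measurement'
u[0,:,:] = [['response', 'song', 'death'], ['measurement', 'loss', 'secretary'], ['success', 'warning', 'marriage']]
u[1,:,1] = ['singer', 'difficulty', 'promotion']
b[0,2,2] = 'finding'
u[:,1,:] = [['measurement', 'loss', 'secretary'], ['child', 'difficulty', 'delivery']]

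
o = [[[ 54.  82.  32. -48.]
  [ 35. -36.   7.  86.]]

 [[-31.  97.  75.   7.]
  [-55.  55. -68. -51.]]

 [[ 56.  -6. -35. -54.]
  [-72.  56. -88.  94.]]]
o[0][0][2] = 32.0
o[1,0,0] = -31.0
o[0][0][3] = -48.0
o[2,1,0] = -72.0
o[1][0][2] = 75.0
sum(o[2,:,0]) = -16.0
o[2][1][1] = 56.0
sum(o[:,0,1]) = 173.0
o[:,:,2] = [[32.0, 7.0], [75.0, -68.0], [-35.0, -88.0]]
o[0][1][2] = 7.0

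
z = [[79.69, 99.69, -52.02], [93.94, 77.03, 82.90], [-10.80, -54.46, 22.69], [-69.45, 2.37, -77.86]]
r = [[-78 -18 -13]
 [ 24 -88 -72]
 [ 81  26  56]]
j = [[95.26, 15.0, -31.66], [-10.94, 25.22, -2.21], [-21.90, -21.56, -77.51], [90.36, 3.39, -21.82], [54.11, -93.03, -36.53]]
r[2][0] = 81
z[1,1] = 77.03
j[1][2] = -2.21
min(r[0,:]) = -78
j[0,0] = 95.26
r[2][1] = 26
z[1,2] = 82.9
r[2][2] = 56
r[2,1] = 26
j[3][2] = -21.82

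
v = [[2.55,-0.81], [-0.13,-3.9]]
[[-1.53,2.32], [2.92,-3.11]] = v @ [[-0.83, 1.15], [-0.72, 0.76]]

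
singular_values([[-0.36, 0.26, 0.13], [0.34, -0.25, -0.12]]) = [0.64, 0.0]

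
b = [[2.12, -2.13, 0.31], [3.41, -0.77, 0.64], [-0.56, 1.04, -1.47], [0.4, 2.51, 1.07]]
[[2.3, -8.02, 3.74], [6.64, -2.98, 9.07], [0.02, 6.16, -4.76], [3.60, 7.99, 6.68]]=b @ [[2.21, 0.29, 2.31], [1.11, 3.82, 0.99], [-0.07, -1.6, 3.06]]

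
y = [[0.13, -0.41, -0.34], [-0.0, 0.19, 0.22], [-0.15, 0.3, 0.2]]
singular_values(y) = [0.72, 0.11, 0.0]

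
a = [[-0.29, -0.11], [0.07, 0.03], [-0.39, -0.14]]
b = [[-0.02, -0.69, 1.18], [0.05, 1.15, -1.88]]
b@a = [[-0.50, -0.18], [0.80, 0.29]]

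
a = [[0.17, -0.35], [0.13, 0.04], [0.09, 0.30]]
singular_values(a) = [0.47, 0.22]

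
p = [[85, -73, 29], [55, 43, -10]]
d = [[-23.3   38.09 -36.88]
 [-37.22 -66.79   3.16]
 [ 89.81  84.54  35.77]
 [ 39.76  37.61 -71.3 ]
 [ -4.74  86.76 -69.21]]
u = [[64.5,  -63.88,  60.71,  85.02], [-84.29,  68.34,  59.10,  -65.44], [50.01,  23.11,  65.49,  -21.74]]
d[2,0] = 89.81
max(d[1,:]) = 3.16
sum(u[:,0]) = 30.21999999999999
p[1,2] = -10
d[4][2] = -69.21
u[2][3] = -21.74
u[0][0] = 64.5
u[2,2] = 65.49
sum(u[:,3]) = -2.16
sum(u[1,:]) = -22.29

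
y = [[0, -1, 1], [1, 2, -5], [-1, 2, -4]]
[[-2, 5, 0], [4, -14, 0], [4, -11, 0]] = y @ [[0, -1, 0], [2, -4, 0], [0, 1, 0]]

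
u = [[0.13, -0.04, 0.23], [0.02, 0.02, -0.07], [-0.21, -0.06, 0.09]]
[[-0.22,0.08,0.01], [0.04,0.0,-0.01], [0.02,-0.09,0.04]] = u @ [[-0.52, 0.44, -0.22],  [0.68, 0.13, 0.41],  [-0.53, 0.13, 0.25]]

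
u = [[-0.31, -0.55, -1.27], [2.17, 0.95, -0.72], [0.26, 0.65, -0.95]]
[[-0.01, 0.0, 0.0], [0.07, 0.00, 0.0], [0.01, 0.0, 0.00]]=u@[[0.03, 0.00, -0.0], [0.00, 0.00, -0.0], [-0.00, -0.00, 0.00]]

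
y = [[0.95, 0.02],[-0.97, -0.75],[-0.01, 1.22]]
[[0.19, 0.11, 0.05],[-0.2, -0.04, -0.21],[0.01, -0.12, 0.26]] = y @ [[0.20, 0.12, 0.05], [0.01, -0.1, 0.21]]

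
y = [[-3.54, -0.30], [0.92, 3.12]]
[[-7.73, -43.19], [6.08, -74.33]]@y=[[-12.37, -132.43],[-89.91, -233.73]]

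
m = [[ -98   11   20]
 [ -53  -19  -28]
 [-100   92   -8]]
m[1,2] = -28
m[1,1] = -19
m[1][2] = -28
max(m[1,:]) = -19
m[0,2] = 20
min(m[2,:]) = -100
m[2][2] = -8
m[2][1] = 92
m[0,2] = 20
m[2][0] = -100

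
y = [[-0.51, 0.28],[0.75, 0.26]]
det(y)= -0.343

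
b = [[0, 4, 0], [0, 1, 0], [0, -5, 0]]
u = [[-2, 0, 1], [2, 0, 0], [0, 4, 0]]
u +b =[[-2, 4, 1], [2, 1, 0], [0, -1, 0]]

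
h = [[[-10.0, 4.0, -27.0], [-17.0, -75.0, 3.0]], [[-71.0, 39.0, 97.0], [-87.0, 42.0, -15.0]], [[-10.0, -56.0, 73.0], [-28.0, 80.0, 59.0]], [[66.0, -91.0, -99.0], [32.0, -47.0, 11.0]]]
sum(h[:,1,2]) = 58.0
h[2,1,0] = -28.0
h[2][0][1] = -56.0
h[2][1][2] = 59.0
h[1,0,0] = -71.0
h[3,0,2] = -99.0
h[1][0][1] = 39.0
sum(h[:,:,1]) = -104.0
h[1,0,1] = 39.0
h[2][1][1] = 80.0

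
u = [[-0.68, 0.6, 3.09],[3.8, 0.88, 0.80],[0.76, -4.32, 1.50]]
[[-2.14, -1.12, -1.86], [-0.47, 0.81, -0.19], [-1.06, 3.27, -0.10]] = u @[[0.02, 0.41, 0.1], [0.01, -0.73, -0.15], [-0.69, -0.13, -0.55]]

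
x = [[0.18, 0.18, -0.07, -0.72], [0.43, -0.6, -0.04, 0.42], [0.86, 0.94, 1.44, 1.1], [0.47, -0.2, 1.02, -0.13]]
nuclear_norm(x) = 4.67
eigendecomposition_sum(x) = [[(-0.36-0j), (-0.2-0j), (-0.46+0j), (-0.18-0j)], [0.03+0.00j, (0.02+0j), (0.04-0j), (0.01+0j)], [(1.38+0j), 0.76+0.00j, (1.78-0j), 0.68+0.00j], [0.65+0.00j, 0.36+0.00j, (0.84-0j), 0.32+0.00j]] + [[(0.61+0j), 0.28-0.00j, 0.21+0.00j, -0.12+0.00j], [0.14+0.00j, 0.07-0.00j, (0.05+0j), (-0.03+0j)], [(-0.43-0j), (-0.2+0j), -0.15+0.00j, (0.09-0j)], [(-0.26-0j), (-0.12+0j), -0.09+0.00j, 0.05-0.00j]] + [[(-0.04+0.06j),(0.05-0.22j),0.09+0.04j,-0.21-0.03j], [0.13-0.03j,(-0.34+0.22j),-0.06-0.16j,0.22+0.31j], [(-0.04-0.08j),(0.19+0.19j),(-0.09+0.07j),(0.17-0.19j)], [0.04+0.11j,(-0.22-0.28j),0.13-0.07j,(-0.25+0.22j)]] + [[-0.04-0.06j, (0.05+0.22j), (0.09-0.04j), (-0.21+0.03j)], [0.13+0.03j, (-0.34-0.22j), (-0.06+0.16j), 0.22-0.31j], [(-0.04+0.08j), 0.19-0.19j, (-0.09-0.07j), 0.17+0.19j], [(0.04-0.11j), (-0.22+0.28j), 0.13+0.07j, -0.25-0.22j]]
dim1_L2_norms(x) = [0.77, 0.85, 2.22, 1.15]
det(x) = 0.86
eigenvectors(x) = [[-0.23+0.00j, (0.76+0j), 0.25-0.25j, 0.25+0.25j], [0.02+0.00j, (0.18+0j), -0.63+0.00j, (-0.63-0j)], [(0.88+0j), (-0.54+0j), (0.1+0.41j), (0.1-0.41j)], [0.42+0.00j, -0.32+0.00j, -0.06-0.55j, -0.06+0.55j]]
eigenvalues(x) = [(1.76+0j), (0.58+0j), (-0.72+0.56j), (-0.72-0.56j)]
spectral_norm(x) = 2.36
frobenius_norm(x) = 2.75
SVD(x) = [[0.11,  -0.68,  -0.01,  -0.73], [-0.06,  0.53,  0.67,  -0.52], [-0.93,  0.07,  -0.30,  -0.20], [-0.34,  -0.5,  0.68,  0.41]] @ diag([2.355960668529066, 0.9788420774288297, 0.9313567363020333, 0.3998651592020971]) @ [[-0.41, -0.32, -0.72, -0.46], [-0.07, -0.28, -0.39, 0.87], [0.38, -0.88, 0.26, -0.13], [-0.83, -0.22, 0.51, 0.09]]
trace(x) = 0.89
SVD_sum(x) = [[-0.10, -0.08, -0.18, -0.12], [0.06, 0.05, 0.11, 0.07], [0.90, 0.70, 1.58, 1.01], [0.33, 0.26, 0.58, 0.37]] + [[0.05, 0.18, 0.26, -0.58],[-0.04, -0.14, -0.2, 0.45],[-0.0, -0.02, -0.03, 0.06],[0.04, 0.14, 0.19, -0.43]] + [[-0.01, 0.01, -0.00, 0.0],[0.23, -0.55, 0.16, -0.08],[-0.10, 0.24, -0.07, 0.04],[0.24, -0.56, 0.16, -0.08]] + [[0.24, 0.06, -0.15, -0.03], [0.17, 0.04, -0.11, -0.02], [0.06, 0.02, -0.04, -0.01], [-0.13, -0.04, 0.08, 0.02]]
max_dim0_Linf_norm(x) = 1.44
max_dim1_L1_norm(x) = 4.34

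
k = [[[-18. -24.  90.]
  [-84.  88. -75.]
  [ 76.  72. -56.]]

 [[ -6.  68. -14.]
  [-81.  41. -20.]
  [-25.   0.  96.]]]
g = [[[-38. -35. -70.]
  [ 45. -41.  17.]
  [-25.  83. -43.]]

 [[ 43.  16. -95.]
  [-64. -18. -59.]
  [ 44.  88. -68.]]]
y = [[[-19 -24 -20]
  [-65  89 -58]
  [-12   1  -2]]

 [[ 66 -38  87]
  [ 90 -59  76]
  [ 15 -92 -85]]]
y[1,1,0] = 90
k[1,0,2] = -14.0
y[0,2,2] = -2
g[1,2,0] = 44.0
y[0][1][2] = -58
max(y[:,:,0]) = 90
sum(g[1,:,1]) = 86.0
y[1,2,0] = 15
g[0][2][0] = -25.0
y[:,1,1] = [89, -59]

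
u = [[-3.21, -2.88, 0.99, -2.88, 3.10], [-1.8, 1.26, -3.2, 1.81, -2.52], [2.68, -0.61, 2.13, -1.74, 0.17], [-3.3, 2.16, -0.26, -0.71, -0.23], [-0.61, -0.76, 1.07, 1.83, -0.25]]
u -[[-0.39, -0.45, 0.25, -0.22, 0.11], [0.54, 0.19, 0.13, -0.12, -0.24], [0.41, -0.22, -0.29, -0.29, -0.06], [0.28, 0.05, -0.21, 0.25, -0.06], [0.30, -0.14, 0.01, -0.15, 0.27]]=[[-2.82, -2.43, 0.74, -2.66, 2.99], [-2.34, 1.07, -3.33, 1.93, -2.28], [2.27, -0.39, 2.42, -1.45, 0.23], [-3.58, 2.11, -0.05, -0.96, -0.17], [-0.91, -0.62, 1.06, 1.98, -0.52]]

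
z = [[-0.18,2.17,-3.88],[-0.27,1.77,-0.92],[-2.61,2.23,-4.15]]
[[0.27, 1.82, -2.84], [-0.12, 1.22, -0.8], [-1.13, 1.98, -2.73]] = z@ [[0.59, -0.04, -0.12], [-0.04, 0.62, -0.12], [-0.12, -0.12, 0.67]]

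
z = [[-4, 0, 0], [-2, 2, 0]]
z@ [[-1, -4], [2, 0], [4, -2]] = [[4, 16], [6, 8]]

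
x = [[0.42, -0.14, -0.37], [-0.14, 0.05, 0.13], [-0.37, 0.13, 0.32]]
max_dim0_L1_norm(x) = 0.93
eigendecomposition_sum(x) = [[0.42, -0.14, -0.37], [-0.14, 0.05, 0.13], [-0.37, 0.13, 0.32]] + [[0.00,0.0,0.00], [0.0,0.0,0.00], [0.0,0.0,0.0]] + [[-0.00, 0.0, -0.00], [0.0, -0.0, 0.0], [-0.00, 0.0, -0.0]]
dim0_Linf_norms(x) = [0.42, 0.14, 0.37]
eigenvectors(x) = [[-0.73, 0.53, 0.44], [0.25, 0.80, -0.55], [0.64, 0.29, 0.71]]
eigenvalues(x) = [0.79, 0.0, -0.01]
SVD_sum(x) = [[0.42, -0.14, -0.37], [-0.14, 0.05, 0.13], [-0.37, 0.13, 0.32]] + [[-0.0,0.0,-0.00], [0.0,-0.00,0.0], [-0.00,0.0,-0.00]] + [[0.00, 0.00, 0.0],[0.00, 0.00, 0.0],[0.0, 0.0, 0.0]]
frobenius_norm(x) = 0.79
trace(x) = 0.79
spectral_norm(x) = 0.79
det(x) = -0.00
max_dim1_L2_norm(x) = 0.58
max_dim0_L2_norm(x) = 0.58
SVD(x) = [[-0.73, 0.44, 0.53],[0.25, -0.55, 0.80],[0.64, 0.71, 0.29]] @ diag([0.7924807288044096, 0.00720766973759489, 0.0047269409331854246]) @ [[-0.73, 0.25, 0.64], [-0.44, 0.55, -0.71], [0.53, 0.8, 0.29]]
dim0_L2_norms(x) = [0.58, 0.2, 0.51]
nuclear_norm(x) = 0.80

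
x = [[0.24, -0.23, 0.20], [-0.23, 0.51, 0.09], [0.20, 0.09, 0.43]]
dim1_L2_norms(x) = [0.39, 0.57, 0.48]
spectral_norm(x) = 0.65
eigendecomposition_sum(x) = [[-0.0, -0.0, 0.00], [-0.00, -0.00, 0.00], [0.0, 0.0, -0.00]] + [[0.19, -0.29, 0.06], [-0.29, 0.43, -0.09], [0.06, -0.09, 0.02]] + [[0.05, 0.06, 0.14], [0.06, 0.08, 0.18], [0.14, 0.18, 0.41]]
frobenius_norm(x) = 0.84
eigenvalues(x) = [-0.0, 0.65, 0.54]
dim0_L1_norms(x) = [0.67, 0.83, 0.72]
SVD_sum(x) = [[0.19, -0.29, 0.06], [-0.29, 0.43, -0.09], [0.06, -0.09, 0.02]] + [[0.05,0.06,0.14], [0.06,0.08,0.18], [0.14,0.18,0.41]] + [[-0.00,-0.0,0.0], [-0.0,-0.00,0.0], [0.0,0.0,-0.0]]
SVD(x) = [[-0.55, -0.3, -0.78], [0.82, -0.38, -0.43], [-0.17, -0.88, 0.45]] @ diag([0.6452697248726532, 0.5368635128777806, 0.002133237750433531]) @ [[-0.55, 0.82, -0.17], [-0.30, -0.38, -0.88], [0.78, 0.43, -0.45]]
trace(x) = 1.18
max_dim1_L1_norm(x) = 0.83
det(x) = -0.00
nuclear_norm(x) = 1.18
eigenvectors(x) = [[0.78, 0.55, 0.3], [0.43, -0.82, 0.38], [-0.45, 0.17, 0.88]]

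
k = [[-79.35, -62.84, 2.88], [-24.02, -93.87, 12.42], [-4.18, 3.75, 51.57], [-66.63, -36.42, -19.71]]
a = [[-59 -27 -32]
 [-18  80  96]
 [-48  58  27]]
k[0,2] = 2.88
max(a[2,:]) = 58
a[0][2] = -32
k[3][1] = -36.42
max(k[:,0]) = -4.18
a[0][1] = -27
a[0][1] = -27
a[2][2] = 27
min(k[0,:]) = -79.35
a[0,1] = -27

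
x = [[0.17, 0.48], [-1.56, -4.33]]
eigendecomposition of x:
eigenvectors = [[0.94, -0.11], [-0.34, 0.99]]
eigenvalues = [-0.0, -4.16]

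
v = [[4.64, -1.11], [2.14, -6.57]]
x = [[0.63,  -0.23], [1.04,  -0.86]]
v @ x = [[1.77,-0.11], [-5.48,5.16]]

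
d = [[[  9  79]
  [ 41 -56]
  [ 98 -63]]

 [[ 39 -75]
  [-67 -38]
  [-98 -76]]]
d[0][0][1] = 79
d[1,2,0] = -98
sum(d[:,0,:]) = 52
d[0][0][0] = 9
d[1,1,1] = -38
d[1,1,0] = -67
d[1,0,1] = -75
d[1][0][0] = 39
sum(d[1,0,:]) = -36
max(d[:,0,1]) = 79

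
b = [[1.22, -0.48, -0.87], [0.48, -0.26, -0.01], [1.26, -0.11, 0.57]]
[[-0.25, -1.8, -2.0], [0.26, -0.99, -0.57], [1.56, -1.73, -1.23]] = b @ [[0.75, -1.01, -1.27], [0.34, 1.95, -0.17], [1.15, -0.42, 0.61]]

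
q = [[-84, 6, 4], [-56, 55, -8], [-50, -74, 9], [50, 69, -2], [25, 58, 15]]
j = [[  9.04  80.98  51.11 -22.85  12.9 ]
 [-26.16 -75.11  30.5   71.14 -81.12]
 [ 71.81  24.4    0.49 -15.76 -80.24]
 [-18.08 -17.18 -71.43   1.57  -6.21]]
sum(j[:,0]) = 36.61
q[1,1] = 55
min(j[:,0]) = -26.16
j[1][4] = -81.12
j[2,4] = -80.24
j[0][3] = -22.85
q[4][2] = 15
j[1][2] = 30.5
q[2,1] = -74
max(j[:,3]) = 71.14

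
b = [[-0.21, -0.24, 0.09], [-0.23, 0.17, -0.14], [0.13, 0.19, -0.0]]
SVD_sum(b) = [[-0.18,-0.26,0.07],[0.02,0.03,-0.01],[0.13,0.18,-0.05]] + [[-0.02, 0.01, -0.01], [-0.25, 0.14, -0.13], [0.02, -0.01, 0.01]] + [[-0.01, 0.01, 0.03],  [-0.00, 0.00, 0.00],  [-0.01, 0.02, 0.04]]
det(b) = -0.01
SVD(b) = [[-0.82,  -0.07,  0.56], [0.09,  -1.0,  0.01], [0.56,  0.06,  0.83]] @ diag([0.4002044777697385, 0.3176180247849926, 0.05617086704627879]) @ [[0.56, 0.8, -0.22], [0.79, -0.44, 0.42], [-0.24, 0.41, 0.88]]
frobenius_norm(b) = 0.51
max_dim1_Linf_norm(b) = 0.24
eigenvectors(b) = [[(-0.84+0j), (-0.31-0j), -0.31+0.00j], [(-0.25+0j), (0.71+0j), (0.71-0j)], [0.47+0.00j, 0.64-0.02j, (0.64+0.02j)]]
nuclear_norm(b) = 0.77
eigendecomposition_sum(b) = [[(-0.28+0j), (-0.14+0j), 0.02-0.00j], [(-0.08+0j), -0.04+0.00j, 0.01-0.00j], [0.16-0.00j, 0.08-0.00j, (-0.01+0j)]] + [[0.04-0.83j, -0.05+0.65j, (0.04-1.13j)],  [(-0.07+1.86j), 0.11-1.45j, (-0.07+2.53j)],  [-0.01+1.68j, 0.06-1.31j, 2.28j]] + [[(0.04+0.83j), (-0.05-0.65j), 0.04+1.13j], [-0.07-1.86j, (0.11+1.45j), (-0.07-2.53j)], [(-0.01-1.68j), (0.06+1.31j), 0.00-2.28j]]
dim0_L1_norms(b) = [0.57, 0.6, 0.23]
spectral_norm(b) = 0.40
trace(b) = -0.04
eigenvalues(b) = [(-0.33+0j), (0.15+0j), (0.15-0j)]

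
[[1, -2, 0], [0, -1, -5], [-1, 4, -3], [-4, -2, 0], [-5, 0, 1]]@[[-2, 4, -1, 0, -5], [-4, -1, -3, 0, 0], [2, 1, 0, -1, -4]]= [[6, 6, 5, 0, -5], [-6, -4, 3, 5, 20], [-20, -11, -11, 3, 17], [16, -14, 10, 0, 20], [12, -19, 5, -1, 21]]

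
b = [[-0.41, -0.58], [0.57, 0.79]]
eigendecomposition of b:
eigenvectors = [[-0.80, 0.6], [0.59, -0.80]]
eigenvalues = [0.02, 0.36]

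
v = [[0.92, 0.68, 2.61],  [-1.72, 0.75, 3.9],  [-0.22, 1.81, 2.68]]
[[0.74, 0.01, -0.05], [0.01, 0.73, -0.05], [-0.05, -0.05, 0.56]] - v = [[-0.18,-0.67,-2.66], [1.73,-0.02,-3.95], [0.17,-1.86,-2.12]]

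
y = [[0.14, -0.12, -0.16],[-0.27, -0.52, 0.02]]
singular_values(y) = [0.59, 0.24]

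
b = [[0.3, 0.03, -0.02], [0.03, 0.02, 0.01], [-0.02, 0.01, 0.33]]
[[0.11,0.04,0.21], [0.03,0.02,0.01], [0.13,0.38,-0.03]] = b@[[0.34, 0.19, 0.73], [0.55, 0.30, -0.47], [0.41, 1.15, -0.03]]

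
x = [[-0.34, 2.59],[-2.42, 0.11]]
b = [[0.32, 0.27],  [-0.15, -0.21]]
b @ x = [[-0.76, 0.86],[0.56, -0.41]]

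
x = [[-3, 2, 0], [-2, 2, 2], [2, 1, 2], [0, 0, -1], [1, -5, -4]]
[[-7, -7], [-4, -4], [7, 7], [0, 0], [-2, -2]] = x @ [[3, 3], [1, 1], [0, 0]]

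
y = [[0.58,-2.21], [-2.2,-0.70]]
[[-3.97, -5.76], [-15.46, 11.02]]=y @[[5.96, -5.39], [3.36, 1.19]]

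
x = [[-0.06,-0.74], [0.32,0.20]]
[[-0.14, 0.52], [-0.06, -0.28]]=x@[[-0.31,  -0.46], [0.21,  -0.67]]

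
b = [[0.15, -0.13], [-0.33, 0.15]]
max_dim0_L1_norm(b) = 0.48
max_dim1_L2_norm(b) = 0.36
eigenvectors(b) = [[0.53, 0.53], [-0.85, 0.85]]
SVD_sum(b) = [[0.17, -0.09], [-0.32, 0.17]] + [[-0.02, -0.04], [-0.01, -0.02]]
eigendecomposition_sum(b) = [[0.18, -0.11], [-0.28, 0.18]] + [[-0.03, -0.02], [-0.05, -0.03]]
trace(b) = 0.30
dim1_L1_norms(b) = [0.28, 0.48]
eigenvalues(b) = [0.36, -0.06]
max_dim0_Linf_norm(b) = 0.33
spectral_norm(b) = 0.41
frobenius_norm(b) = 0.41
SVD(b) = [[-0.47, 0.88], [0.88, 0.47]] @ diag([0.41027756377319946, 0.049722436226800525]) @ [[-0.88, 0.47], [-0.47, -0.88]]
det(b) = -0.02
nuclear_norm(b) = 0.46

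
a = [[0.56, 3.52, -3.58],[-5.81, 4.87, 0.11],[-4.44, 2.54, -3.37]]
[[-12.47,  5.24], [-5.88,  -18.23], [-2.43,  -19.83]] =a @ [[-1.42, 4.70], [-2.91, 1.84], [0.4, 1.08]]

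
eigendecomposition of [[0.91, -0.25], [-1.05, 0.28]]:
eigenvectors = [[0.66,0.26], [-0.75,0.96]]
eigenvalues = [1.2, -0.01]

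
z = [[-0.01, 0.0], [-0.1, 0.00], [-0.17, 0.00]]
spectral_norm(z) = 0.20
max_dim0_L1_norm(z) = 0.28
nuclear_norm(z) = 0.20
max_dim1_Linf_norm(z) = 0.17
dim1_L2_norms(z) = [0.01, 0.1, 0.17]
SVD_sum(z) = [[-0.01, 0.0], [-0.10, 0.0], [-0.17, 0.0]] + [[0.00, -0.0], [0.0, 0.00], [0.0, -0.0]]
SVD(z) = [[-0.05, -0.51], [-0.51, 0.76], [-0.86, -0.41]] @ diag([0.19748417658131498, 0.0]) @ [[1.0,  0.0], [0.00,  1.0]]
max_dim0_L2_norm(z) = 0.2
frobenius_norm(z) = 0.20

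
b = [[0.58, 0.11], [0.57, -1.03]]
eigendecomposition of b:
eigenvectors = [[0.95,-0.07], [0.33,1.00]]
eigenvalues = [0.62, -1.07]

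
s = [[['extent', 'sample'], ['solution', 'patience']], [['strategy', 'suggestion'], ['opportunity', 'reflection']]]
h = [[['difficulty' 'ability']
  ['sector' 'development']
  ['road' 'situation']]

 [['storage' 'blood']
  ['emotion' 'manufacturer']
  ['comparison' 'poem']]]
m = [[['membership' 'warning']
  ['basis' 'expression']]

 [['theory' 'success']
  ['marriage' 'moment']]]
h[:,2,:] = [['road', 'situation'], ['comparison', 'poem']]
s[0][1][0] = 'solution'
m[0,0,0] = 'membership'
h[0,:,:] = [['difficulty', 'ability'], ['sector', 'development'], ['road', 'situation']]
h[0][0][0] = 'difficulty'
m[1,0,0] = 'theory'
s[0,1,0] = 'solution'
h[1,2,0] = 'comparison'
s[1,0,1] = 'suggestion'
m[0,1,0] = 'basis'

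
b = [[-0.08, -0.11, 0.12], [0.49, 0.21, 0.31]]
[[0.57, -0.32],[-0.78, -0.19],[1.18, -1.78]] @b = [[-0.2,  -0.13,  -0.03], [-0.03,  0.05,  -0.15], [-0.97,  -0.5,  -0.41]]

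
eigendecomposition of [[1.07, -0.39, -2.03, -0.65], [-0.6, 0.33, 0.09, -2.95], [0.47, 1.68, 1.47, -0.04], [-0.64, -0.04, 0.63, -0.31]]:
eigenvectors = [[0.26+0.00j, (-0.61+0j), (-0.79+0j), -0.79-0.00j],[(-0.76+0j), (0.6+0j), -0.09+0.19j, -0.09-0.19j],[(0.49+0j), -0.49+0.00j, 0.17+0.46j, 0.17-0.46j],[(-0.34+0j), (0.18+0j), (0.29-0.04j), (0.29+0.04j)]]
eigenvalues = [(-0.84+0j), 0j, (1.7+1.24j), (1.7-1.24j)]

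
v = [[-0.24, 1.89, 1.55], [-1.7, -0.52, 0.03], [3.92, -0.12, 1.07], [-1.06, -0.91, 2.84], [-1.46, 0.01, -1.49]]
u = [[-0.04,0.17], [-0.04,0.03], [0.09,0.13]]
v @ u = [[0.07, 0.22], [0.09, -0.30], [-0.06, 0.8], [0.33, 0.16], [-0.08, -0.44]]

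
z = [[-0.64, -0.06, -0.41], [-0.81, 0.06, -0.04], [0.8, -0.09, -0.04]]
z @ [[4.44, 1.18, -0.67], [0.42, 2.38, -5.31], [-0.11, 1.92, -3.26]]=[[-2.82, -1.69, 2.08], [-3.57, -0.89, 0.35], [3.52, 0.65, 0.07]]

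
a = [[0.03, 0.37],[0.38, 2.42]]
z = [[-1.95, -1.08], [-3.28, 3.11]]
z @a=[[-0.47, -3.34], [1.08, 6.31]]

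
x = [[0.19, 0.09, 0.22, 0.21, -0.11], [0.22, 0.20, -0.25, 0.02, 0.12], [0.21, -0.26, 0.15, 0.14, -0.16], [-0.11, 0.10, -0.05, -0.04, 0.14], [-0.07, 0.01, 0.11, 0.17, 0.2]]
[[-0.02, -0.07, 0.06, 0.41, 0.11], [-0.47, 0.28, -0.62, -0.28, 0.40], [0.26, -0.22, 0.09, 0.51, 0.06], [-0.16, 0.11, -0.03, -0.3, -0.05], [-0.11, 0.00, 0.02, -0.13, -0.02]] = x @ [[-0.91, 0.4, -0.41, 0.25, 0.55], [-0.76, 0.48, -0.23, -0.32, 0.20], [-0.09, -0.14, 1.81, 0.47, -0.94], [0.51, -0.44, -1.17, 0.65, 0.85], [-1.22, 0.59, -0.04, -1.35, -0.14]]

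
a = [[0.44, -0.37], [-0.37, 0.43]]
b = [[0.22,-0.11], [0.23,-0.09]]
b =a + [[-0.22,0.26], [0.60,-0.52]]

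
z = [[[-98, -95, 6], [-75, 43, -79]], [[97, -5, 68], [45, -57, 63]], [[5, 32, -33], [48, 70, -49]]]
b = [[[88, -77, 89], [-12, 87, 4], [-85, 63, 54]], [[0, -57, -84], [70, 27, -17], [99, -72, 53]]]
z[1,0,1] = -5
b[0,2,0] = -85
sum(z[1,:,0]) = 142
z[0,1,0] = -75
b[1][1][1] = 27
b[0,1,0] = -12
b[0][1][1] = 87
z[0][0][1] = -95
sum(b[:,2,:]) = 112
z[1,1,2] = 63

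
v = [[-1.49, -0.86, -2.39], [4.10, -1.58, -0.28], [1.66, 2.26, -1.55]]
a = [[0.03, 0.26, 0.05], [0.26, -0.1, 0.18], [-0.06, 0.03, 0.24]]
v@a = [[-0.12, -0.37, -0.80], [-0.27, 1.22, -0.15], [0.73, 0.16, 0.12]]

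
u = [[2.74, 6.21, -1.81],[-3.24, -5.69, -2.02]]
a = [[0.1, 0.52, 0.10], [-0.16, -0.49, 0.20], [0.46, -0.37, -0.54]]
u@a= [[-1.55, -0.95, 2.49], [-0.34, 1.85, -0.37]]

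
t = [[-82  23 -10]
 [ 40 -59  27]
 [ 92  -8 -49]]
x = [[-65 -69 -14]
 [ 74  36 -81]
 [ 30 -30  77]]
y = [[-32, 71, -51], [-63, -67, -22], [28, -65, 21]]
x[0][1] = -69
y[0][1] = 71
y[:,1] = [71, -67, -65]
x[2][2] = 77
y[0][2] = -51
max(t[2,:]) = 92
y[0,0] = -32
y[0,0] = -32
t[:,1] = [23, -59, -8]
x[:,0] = [-65, 74, 30]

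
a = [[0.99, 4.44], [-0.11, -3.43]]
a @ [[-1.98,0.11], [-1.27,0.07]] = [[-7.6, 0.42], [4.57, -0.25]]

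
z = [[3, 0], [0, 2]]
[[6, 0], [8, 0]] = z @ [[2, 0], [4, 0]]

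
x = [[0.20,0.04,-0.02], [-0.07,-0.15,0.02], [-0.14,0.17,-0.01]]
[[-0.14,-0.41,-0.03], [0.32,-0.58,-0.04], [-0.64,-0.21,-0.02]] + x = [[0.06,-0.37,-0.05], [0.25,-0.73,-0.02], [-0.78,-0.04,-0.03]]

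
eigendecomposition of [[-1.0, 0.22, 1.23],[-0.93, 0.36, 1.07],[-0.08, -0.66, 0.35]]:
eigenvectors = [[(-0.67+0j), -0.67-0.00j, 0.77+0.00j], [(-0.54+0.07j), -0.54-0.07j, 0.20+0.00j], [(-0.36-0.36j), (-0.36+0.36j), 0.60+0.00j]]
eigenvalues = [(-0.16+0.64j), (-0.16-0.64j), (0.03+0j)]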